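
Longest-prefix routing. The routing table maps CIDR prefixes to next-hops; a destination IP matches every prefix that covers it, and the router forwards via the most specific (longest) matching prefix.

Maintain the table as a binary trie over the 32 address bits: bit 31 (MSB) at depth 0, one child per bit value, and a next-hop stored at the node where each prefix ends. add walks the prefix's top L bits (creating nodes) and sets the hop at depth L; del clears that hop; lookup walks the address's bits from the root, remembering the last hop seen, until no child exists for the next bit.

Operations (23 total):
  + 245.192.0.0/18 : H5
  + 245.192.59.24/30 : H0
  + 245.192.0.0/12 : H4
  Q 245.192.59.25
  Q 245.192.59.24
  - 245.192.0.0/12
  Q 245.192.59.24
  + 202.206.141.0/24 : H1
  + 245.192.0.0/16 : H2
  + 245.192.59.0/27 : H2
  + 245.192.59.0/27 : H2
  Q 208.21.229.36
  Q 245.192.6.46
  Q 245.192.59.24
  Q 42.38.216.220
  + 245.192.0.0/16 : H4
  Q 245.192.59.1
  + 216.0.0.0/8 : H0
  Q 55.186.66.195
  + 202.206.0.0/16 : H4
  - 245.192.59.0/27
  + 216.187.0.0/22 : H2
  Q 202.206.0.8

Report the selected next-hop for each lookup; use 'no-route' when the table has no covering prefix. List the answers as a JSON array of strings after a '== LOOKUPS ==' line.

Process each operation:
  + 245.192.0.0/18 (H5) depth=18
  + 245.192.59.24/30 (H0) depth=30
  + 245.192.0.0/12 (H4) depth=12
  Q 245.192.59.25: descend 111101011100000000111011000110 ; hops seen [H4,H5,H0] ; pick H0
  Q 245.192.59.24: descend 111101011100000000111011000110 ; hops seen [H4,H5,H0] ; pick H0
  - 245.192.0.0/12 clear@12
  Q 245.192.59.24: descend 111101011100000000111011000110 ; hops seen [H5,H0] ; pick H0
  + 202.206.141.0/24 (H1) depth=24
  + 245.192.0.0/16 (H2) depth=16
  + 245.192.59.0/27 (H2) depth=27
  + 245.192.59.0/27 (H2) depth=27
  Q 208.21.229.36: descend 110 ; hops seen [∅] ; pick no-route
  Q 245.192.6.46: descend 111101011100000000 ; hops seen [H2,H5] ; pick H5
  Q 245.192.59.24: descend 111101011100000000111011000110 ; hops seen [H2,H5,H2,H0] ; pick H0
  Q 42.38.216.220: descend ε ; hops seen [∅] ; pick no-route
  + 245.192.0.0/16 (H4) depth=16
  Q 245.192.59.1: descend 111101011100000000111011000 ; hops seen [H4,H5,H2] ; pick H2
  + 216.0.0.0/8 (H0) depth=8
  Q 55.186.66.195: descend ε ; hops seen [∅] ; pick no-route
  + 202.206.0.0/16 (H4) depth=16
  - 245.192.59.0/27 clear@27
  + 216.187.0.0/22 (H2) depth=22
  Q 202.206.0.8: descend 1100101011001110 ; hops seen [H4] ; pick H4

== LOOKUPS ==
["H0","H0","H0","no-route","H5","H0","no-route","H2","no-route","H4"]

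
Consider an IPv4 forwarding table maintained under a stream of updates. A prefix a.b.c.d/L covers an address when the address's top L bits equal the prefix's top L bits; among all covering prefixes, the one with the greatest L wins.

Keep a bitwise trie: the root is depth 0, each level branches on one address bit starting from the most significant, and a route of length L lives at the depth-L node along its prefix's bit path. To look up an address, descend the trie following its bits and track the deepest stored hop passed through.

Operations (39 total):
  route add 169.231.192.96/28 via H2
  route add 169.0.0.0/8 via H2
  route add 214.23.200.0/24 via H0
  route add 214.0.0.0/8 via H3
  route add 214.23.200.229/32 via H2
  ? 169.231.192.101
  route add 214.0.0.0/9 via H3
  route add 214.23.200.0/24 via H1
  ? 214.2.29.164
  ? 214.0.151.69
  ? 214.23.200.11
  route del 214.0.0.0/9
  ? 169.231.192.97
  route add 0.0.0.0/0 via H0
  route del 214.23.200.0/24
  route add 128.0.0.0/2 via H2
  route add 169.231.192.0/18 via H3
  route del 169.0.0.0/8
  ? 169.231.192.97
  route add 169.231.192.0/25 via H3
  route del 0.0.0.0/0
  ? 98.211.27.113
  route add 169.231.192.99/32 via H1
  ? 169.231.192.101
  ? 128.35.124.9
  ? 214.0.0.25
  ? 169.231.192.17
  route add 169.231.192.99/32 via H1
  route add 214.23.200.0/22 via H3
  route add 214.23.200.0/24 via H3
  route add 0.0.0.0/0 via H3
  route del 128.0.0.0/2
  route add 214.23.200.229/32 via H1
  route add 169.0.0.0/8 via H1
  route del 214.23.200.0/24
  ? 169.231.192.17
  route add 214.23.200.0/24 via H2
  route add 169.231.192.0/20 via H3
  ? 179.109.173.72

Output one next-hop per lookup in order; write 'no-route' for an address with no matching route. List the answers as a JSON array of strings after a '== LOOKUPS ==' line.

Apply in order:
  add 169.231.192.96/28 -> H2 at depth 28
  add 169.0.0.0/8 -> H2 at depth 8
  add 214.23.200.0/24 -> H0 at depth 24
  add 214.0.0.0/8 -> H3 at depth 8
  add 214.23.200.229/32 -> H2 at depth 32
  ? 169.231.192.101  path d0:-→d1:-→d2:-→d3:-→d4:-→d5:-→d6:-→d7:-→d8:H2→d9:-→d10:-→d11:-→d12:-→d13:-→d14:-→d15:-→d16:-→d17:-→d18:-→d19:-→d20:-→d21:-→d22:-→d23:-→d24:-→d25:-→d26:-→d27:-→d28:H2  best=H2
  add 214.0.0.0/9 -> H3 at depth 9
  add 214.23.200.0/24 -> H1 at depth 24
  ? 214.2.29.164  path d0:-→d1:-→d2:-→d3:-→d4:-→d5:-→d6:-→d7:-→d8:H3→d9:H3→d10:-→d11:-  best=H3
  ? 214.0.151.69  path d0:-→d1:-→d2:-→d3:-→d4:-→d5:-→d6:-→d7:-→d8:H3→d9:H3→d10:-→d11:-  best=H3
  ? 214.23.200.11  path d0:-→d1:-→d2:-→d3:-→d4:-→d5:-→d6:-→d7:-→d8:H3→d9:H3→d10:-→d11:-→d12:-→d13:-→d14:-→d15:-→d16:-→d17:-→d18:-→d19:-→d20:-→d21:-→d22:-→d23:-→d24:H1  best=H1
  del 214.0.0.0/9 (clear depth 9)
  ? 169.231.192.97  path d0:-→d1:-→d2:-→d3:-→d4:-→d5:-→d6:-→d7:-→d8:H2→d9:-→d10:-→d11:-→d12:-→d13:-→d14:-→d15:-→d16:-→d17:-→d18:-→d19:-→d20:-→d21:-→d22:-→d23:-→d24:-→d25:-→d26:-→d27:-→d28:H2  best=H2
  add 0.0.0.0/0 -> H0 at depth 0
  del 214.23.200.0/24 (clear depth 24)
  add 128.0.0.0/2 -> H2 at depth 2
  add 169.231.192.0/18 -> H3 at depth 18
  del 169.0.0.0/8 (clear depth 8)
  ? 169.231.192.97  path d0:H0→d1:-→d2:H2→d3:-→d4:-→d5:-→d6:-→d7:-→d8:-→d9:-→d10:-→d11:-→d12:-→d13:-→d14:-→d15:-→d16:-→d17:-→d18:H3→d19:-→d20:-→d21:-→d22:-→d23:-→d24:-→d25:-→d26:-→d27:-→d28:H2  best=H2
  add 169.231.192.0/25 -> H3 at depth 25
  del 0.0.0.0/0 (clear depth 0)
  ? 98.211.27.113  path d0:-  best=no-route
  add 169.231.192.99/32 -> H1 at depth 32
  ? 169.231.192.101  path d0:-→d1:-→d2:H2→d3:-→d4:-→d5:-→d6:-→d7:-→d8:-→d9:-→d10:-→d11:-→d12:-→d13:-→d14:-→d15:-→d16:-→d17:-→d18:H3→d19:-→d20:-→d21:-→d22:-→d23:-→d24:-→d25:H3→d26:-→d27:-→d28:H2→d29:-  best=H2
  ? 128.35.124.9  path d0:-→d1:-→d2:H2  best=H2
  ? 214.0.0.25  path d0:-→d1:-→d2:-→d3:-→d4:-→d5:-→d6:-→d7:-→d8:H3→d9:-→d10:-→d11:-  best=H3
  ? 169.231.192.17  path d0:-→d1:-→d2:H2→d3:-→d4:-→d5:-→d6:-→d7:-→d8:-→d9:-→d10:-→d11:-→d12:-→d13:-→d14:-→d15:-→d16:-→d17:-→d18:H3→d19:-→d20:-→d21:-→d22:-→d23:-→d24:-→d25:H3  best=H3
  add 169.231.192.99/32 -> H1 at depth 32
  add 214.23.200.0/22 -> H3 at depth 22
  add 214.23.200.0/24 -> H3 at depth 24
  add 0.0.0.0/0 -> H3 at depth 0
  del 128.0.0.0/2 (clear depth 2)
  add 214.23.200.229/32 -> H1 at depth 32
  add 169.0.0.0/8 -> H1 at depth 8
  del 214.23.200.0/24 (clear depth 24)
  ? 169.231.192.17  path d0:H3→d1:-→d2:-→d3:-→d4:-→d5:-→d6:-→d7:-→d8:H1→d9:-→d10:-→d11:-→d12:-→d13:-→d14:-→d15:-→d16:-→d17:-→d18:H3→d19:-→d20:-→d21:-→d22:-→d23:-→d24:-→d25:H3  best=H3
  add 214.23.200.0/24 -> H2 at depth 24
  add 169.231.192.0/20 -> H3 at depth 20
  ? 179.109.173.72  path d0:H3→d1:-→d2:-→d3:-  best=H3

== LOOKUPS ==
["H2","H3","H3","H1","H2","H2","no-route","H2","H2","H3","H3","H3","H3"]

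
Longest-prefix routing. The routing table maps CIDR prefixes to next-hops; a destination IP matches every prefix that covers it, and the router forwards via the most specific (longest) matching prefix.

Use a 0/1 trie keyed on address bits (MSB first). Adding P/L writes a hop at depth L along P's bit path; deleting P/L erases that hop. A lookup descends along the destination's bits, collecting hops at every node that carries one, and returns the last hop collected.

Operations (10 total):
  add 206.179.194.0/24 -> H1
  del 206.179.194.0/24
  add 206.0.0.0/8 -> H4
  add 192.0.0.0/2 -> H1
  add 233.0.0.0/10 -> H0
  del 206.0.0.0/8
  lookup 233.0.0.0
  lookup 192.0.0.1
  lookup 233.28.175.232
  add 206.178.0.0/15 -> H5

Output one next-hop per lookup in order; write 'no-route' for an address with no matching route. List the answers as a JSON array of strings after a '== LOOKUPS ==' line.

Apply in order:
  + 206.179.194.0/24 (H1) depth=24
  del 206.179.194.0/24 (clear depth 24)
  + 206.0.0.0/8 (H4) depth=8
  + 192.0.0.0/2 (H1) depth=2
  + 233.0.0.0/10 (H0) depth=10
  del 206.0.0.0/8 (clear depth 8)
  lookup 233.0.0.0: bits 1110100100 walk d0:-→d1:-→d2:H1→d3:-→d4:-→d5:-→d6:-→d7:-→d8:-→d9:-→d10:H0 -> H0
  lookup 192.0.0.1: bits 1100 walk d0:-→d1:-→d2:H1→d3:-→d4:- -> H1
  lookup 233.28.175.232: bits 1110100100 walk d0:-→d1:-→d2:H1→d3:-→d4:-→d5:-→d6:-→d7:-→d8:-→d9:-→d10:H0 -> H0
  + 206.178.0.0/15 (H5) depth=15

== LOOKUPS ==
["H0","H1","H0"]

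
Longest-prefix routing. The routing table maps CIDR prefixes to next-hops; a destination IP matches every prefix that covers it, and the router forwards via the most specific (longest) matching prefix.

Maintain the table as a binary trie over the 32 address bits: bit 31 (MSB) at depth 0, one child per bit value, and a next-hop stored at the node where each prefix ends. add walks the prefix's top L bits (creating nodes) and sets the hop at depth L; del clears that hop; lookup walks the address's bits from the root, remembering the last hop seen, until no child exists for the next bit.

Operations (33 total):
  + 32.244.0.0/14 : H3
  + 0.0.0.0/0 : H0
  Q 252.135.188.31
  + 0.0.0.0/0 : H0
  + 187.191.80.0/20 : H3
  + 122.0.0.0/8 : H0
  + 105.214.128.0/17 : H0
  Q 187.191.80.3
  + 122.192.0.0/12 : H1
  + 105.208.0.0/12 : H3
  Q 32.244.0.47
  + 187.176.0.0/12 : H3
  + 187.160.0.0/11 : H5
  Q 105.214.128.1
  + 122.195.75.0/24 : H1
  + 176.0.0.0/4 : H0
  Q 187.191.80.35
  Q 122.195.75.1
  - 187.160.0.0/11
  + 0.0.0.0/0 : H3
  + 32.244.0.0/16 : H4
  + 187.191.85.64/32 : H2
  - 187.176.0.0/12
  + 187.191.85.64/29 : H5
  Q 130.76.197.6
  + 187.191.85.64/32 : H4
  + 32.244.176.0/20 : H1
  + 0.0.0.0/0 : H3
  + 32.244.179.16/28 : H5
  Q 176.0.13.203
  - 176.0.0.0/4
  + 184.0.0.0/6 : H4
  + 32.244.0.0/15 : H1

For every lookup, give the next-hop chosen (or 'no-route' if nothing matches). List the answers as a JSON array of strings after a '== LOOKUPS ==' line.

Process each operation:
  add 32.244.0.0/14 -> H3 at depth 14
  add 0.0.0.0/0 -> H0 at depth 0
  lookup 252.135.188.31: bits ε walk d0:H0 -> H0
  add 0.0.0.0/0 -> H0 at depth 0
  add 187.191.80.0/20 -> H3 at depth 20
  add 122.0.0.0/8 -> H0 at depth 8
  add 105.214.128.0/17 -> H0 at depth 17
  lookup 187.191.80.3: bits 10111011101111110101 walk d0:H0→d1:-→d2:-→d3:-→d4:-→d5:-→d6:-→d7:-→d8:-→d9:-→d10:-→d11:-→d12:-→d13:-→d14:-→d15:-→d16:-→d17:-→d18:-→d19:-→d20:H3 -> H3
  add 122.192.0.0/12 -> H1 at depth 12
  add 105.208.0.0/12 -> H3 at depth 12
  lookup 32.244.0.47: bits 00100000111101 walk d0:H0→d1:-→d2:-→d3:-→d4:-→d5:-→d6:-→d7:-→d8:-→d9:-→d10:-→d11:-→d12:-→d13:-→d14:H3 -> H3
  add 187.176.0.0/12 -> H3 at depth 12
  add 187.160.0.0/11 -> H5 at depth 11
  lookup 105.214.128.1: bits 01101001110101101 walk d0:H0→d1:-→d2:-→d3:-→d4:-→d5:-→d6:-→d7:-→d8:-→d9:-→d10:-→d11:-→d12:H3→d13:-→d14:-→d15:-→d16:-→d17:H0 -> H0
  add 122.195.75.0/24 -> H1 at depth 24
  add 176.0.0.0/4 -> H0 at depth 4
  lookup 187.191.80.35: bits 10111011101111110101 walk d0:H0→d1:-→d2:-→d3:-→d4:H0→d5:-→d6:-→d7:-→d8:-→d9:-→d10:-→d11:H5→d12:H3→d13:-→d14:-→d15:-→d16:-→d17:-→d18:-→d19:-→d20:H3 -> H3
  lookup 122.195.75.1: bits 011110101100001101001011 walk d0:H0→d1:-→d2:-→d3:-→d4:-→d5:-→d6:-→d7:-→d8:H0→d9:-→d10:-→d11:-→d12:H1→d13:-→d14:-→d15:-→d16:-→d17:-→d18:-→d19:-→d20:-→d21:-→d22:-→d23:-→d24:H1 -> H1
  del 187.160.0.0/11 (clear depth 11)
  add 0.0.0.0/0 -> H3 at depth 0
  add 32.244.0.0/16 -> H4 at depth 16
  add 187.191.85.64/32 -> H2 at depth 32
  del 187.176.0.0/12 (clear depth 12)
  add 187.191.85.64/29 -> H5 at depth 29
  lookup 130.76.197.6: bits 10 walk d0:H3→d1:-→d2:- -> H3
  add 187.191.85.64/32 -> H4 at depth 32
  add 32.244.176.0/20 -> H1 at depth 20
  add 0.0.0.0/0 -> H3 at depth 0
  add 32.244.179.16/28 -> H5 at depth 28
  lookup 176.0.13.203: bits 1011 walk d0:H3→d1:-→d2:-→d3:-→d4:H0 -> H0
  del 176.0.0.0/4 (clear depth 4)
  add 184.0.0.0/6 -> H4 at depth 6
  add 32.244.0.0/15 -> H1 at depth 15

== LOOKUPS ==
["H0","H3","H3","H0","H3","H1","H3","H0"]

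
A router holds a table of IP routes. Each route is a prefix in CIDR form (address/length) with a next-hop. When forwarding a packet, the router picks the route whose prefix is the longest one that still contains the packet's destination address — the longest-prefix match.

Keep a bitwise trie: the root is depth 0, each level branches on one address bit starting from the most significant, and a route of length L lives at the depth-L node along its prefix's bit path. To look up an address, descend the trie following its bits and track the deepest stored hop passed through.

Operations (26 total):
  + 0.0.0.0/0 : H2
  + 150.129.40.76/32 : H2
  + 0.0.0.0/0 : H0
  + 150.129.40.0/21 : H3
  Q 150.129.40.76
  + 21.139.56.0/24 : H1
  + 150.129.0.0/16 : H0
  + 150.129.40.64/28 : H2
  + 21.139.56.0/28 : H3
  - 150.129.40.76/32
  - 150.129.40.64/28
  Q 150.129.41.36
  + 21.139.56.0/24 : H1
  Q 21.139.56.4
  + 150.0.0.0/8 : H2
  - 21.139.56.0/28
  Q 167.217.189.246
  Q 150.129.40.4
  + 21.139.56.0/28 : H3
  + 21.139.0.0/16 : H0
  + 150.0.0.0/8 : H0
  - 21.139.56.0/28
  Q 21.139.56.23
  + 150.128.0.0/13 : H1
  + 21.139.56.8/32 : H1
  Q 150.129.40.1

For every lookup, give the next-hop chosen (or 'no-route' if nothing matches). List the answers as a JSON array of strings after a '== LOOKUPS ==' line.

Process each operation:
  + 0.0.0.0/0 (H2) depth=0
  + 150.129.40.76/32 (H2) depth=32
  + 0.0.0.0/0 (H0) depth=0
  + 150.129.40.0/21 (H3) depth=21
  Q 150.129.40.76: descend 10010110100000010010100001001100 ; hops seen [H0,H3,H2] ; pick H2
  + 21.139.56.0/24 (H1) depth=24
  + 150.129.0.0/16 (H0) depth=16
  + 150.129.40.64/28 (H2) depth=28
  + 21.139.56.0/28 (H3) depth=28
  del 150.129.40.76/32 (clear depth 32)
  del 150.129.40.64/28 (clear depth 28)
  Q 150.129.41.36: descend 10010110100000010010100 ; hops seen [H0,H0,H3] ; pick H3
  + 21.139.56.0/24 (H1) depth=24
  Q 21.139.56.4: descend 0001010110001011001110000000 ; hops seen [H0,H1,H3] ; pick H3
  + 150.0.0.0/8 (H2) depth=8
  del 21.139.56.0/28 (clear depth 28)
  Q 167.217.189.246: descend 10 ; hops seen [H0] ; pick H0
  Q 150.129.40.4: descend 1001011010000001001010000 ; hops seen [H0,H2,H0,H3] ; pick H3
  + 21.139.56.0/28 (H3) depth=28
  + 21.139.0.0/16 (H0) depth=16
  + 150.0.0.0/8 (H0) depth=8
  del 21.139.56.0/28 (clear depth 28)
  Q 21.139.56.23: descend 000101011000101100111000000 ; hops seen [H0,H0,H1] ; pick H1
  + 150.128.0.0/13 (H1) depth=13
  + 21.139.56.8/32 (H1) depth=32
  Q 150.129.40.1: descend 1001011010000001001010000 ; hops seen [H0,H0,H1,H0,H3] ; pick H3

== LOOKUPS ==
["H2","H3","H3","H0","H3","H1","H3"]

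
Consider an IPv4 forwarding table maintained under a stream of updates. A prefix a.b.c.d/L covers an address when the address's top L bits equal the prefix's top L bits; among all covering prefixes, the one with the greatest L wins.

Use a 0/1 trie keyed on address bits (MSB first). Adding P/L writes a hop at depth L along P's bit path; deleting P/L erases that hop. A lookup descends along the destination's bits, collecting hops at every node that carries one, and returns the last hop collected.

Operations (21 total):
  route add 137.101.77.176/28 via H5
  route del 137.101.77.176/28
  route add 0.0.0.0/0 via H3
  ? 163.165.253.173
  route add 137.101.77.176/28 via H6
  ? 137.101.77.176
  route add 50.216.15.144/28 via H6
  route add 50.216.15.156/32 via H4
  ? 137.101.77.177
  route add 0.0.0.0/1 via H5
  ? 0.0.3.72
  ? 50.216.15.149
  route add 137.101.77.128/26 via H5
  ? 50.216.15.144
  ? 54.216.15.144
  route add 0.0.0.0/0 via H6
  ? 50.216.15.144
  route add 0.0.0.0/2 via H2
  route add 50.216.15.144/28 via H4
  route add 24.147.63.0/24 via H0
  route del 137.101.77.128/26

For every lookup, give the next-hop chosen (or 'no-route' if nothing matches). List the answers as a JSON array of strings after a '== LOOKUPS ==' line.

Process each operation:
  + 137.101.77.176/28 (H5) depth=28
  - 137.101.77.176/28 clear@28
  + 0.0.0.0/0 (H3) depth=0
  lookup 163.165.253.173: bits 10 walk d0:H3→d1:-→d2:- -> H3
  + 137.101.77.176/28 (H6) depth=28
  lookup 137.101.77.176: bits 1000100101100101010011011011 walk d0:H3→d1:-→d2:-→d3:-→d4:-→d5:-→d6:-→d7:-→d8:-→d9:-→d10:-→d11:-→d12:-→d13:-→d14:-→d15:-→d16:-→d17:-→d18:-→d19:-→d20:-→d21:-→d22:-→d23:-→d24:-→d25:-→d26:-→d27:-→d28:H6 -> H6
  + 50.216.15.144/28 (H6) depth=28
  + 50.216.15.156/32 (H4) depth=32
  lookup 137.101.77.177: bits 1000100101100101010011011011 walk d0:H3→d1:-→d2:-→d3:-→d4:-→d5:-→d6:-→d7:-→d8:-→d9:-→d10:-→d11:-→d12:-→d13:-→d14:-→d15:-→d16:-→d17:-→d18:-→d19:-→d20:-→d21:-→d22:-→d23:-→d24:-→d25:-→d26:-→d27:-→d28:H6 -> H6
  + 0.0.0.0/1 (H5) depth=1
  lookup 0.0.3.72: bits 00 walk d0:H3→d1:H5→d2:- -> H5
  lookup 50.216.15.149: bits 0011001011011000000011111001 walk d0:H3→d1:H5→d2:-→d3:-→d4:-→d5:-→d6:-→d7:-→d8:-→d9:-→d10:-→d11:-→d12:-→d13:-→d14:-→d15:-→d16:-→d17:-→d18:-→d19:-→d20:-→d21:-→d22:-→d23:-→d24:-→d25:-→d26:-→d27:-→d28:H6 -> H6
  + 137.101.77.128/26 (H5) depth=26
  lookup 50.216.15.144: bits 0011001011011000000011111001 walk d0:H3→d1:H5→d2:-→d3:-→d4:-→d5:-→d6:-→d7:-→d8:-→d9:-→d10:-→d11:-→d12:-→d13:-→d14:-→d15:-→d16:-→d17:-→d18:-→d19:-→d20:-→d21:-→d22:-→d23:-→d24:-→d25:-→d26:-→d27:-→d28:H6 -> H6
  lookup 54.216.15.144: bits 00110 walk d0:H3→d1:H5→d2:-→d3:-→d4:-→d5:- -> H5
  + 0.0.0.0/0 (H6) depth=0
  lookup 50.216.15.144: bits 0011001011011000000011111001 walk d0:H6→d1:H5→d2:-→d3:-→d4:-→d5:-→d6:-→d7:-→d8:-→d9:-→d10:-→d11:-→d12:-→d13:-→d14:-→d15:-→d16:-→d17:-→d18:-→d19:-→d20:-→d21:-→d22:-→d23:-→d24:-→d25:-→d26:-→d27:-→d28:H6 -> H6
  + 0.0.0.0/2 (H2) depth=2
  + 50.216.15.144/28 (H4) depth=28
  + 24.147.63.0/24 (H0) depth=24
  - 137.101.77.128/26 clear@26

== LOOKUPS ==
["H3","H6","H6","H5","H6","H6","H5","H6"]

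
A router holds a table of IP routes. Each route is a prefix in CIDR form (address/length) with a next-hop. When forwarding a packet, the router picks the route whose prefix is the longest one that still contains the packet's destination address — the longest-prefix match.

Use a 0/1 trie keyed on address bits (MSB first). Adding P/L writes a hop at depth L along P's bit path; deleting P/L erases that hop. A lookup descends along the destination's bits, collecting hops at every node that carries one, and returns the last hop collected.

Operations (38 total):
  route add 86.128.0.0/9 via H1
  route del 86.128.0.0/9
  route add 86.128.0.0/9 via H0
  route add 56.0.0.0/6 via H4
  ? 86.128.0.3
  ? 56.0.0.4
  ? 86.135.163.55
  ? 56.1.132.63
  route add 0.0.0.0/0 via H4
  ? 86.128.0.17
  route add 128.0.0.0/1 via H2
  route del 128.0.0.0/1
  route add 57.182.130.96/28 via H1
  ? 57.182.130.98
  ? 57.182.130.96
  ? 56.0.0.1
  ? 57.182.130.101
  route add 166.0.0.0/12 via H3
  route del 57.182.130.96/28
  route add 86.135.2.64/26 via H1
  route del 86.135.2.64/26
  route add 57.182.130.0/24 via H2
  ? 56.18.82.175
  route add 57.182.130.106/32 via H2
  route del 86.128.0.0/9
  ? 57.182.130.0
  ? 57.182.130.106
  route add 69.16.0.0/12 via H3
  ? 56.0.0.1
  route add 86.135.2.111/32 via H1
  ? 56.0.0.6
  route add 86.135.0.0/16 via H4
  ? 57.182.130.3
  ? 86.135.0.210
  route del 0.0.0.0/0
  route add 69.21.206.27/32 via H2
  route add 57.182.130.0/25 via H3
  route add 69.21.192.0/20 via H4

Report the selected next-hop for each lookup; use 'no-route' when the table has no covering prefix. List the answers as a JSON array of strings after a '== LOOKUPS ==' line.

Process each operation:
  + 86.128.0.0/9 (H1) depth=9
  - 86.128.0.0/9 clear@9
  + 86.128.0.0/9 (H0) depth=9
  + 56.0.0.0/6 (H4) depth=6
  lookup 86.128.0.3: bits 010101101 walk d0:-→d1:-→d2:-→d3:-→d4:-→d5:-→d6:-→d7:-→d8:-→d9:H0 -> H0
  lookup 56.0.0.4: bits 001110 walk d0:-→d1:-→d2:-→d3:-→d4:-→d5:-→d6:H4 -> H4
  lookup 86.135.163.55: bits 010101101 walk d0:-→d1:-→d2:-→d3:-→d4:-→d5:-→d6:-→d7:-→d8:-→d9:H0 -> H0
  lookup 56.1.132.63: bits 001110 walk d0:-→d1:-→d2:-→d3:-→d4:-→d5:-→d6:H4 -> H4
  + 0.0.0.0/0 (H4) depth=0
  lookup 86.128.0.17: bits 010101101 walk d0:H4→d1:-→d2:-→d3:-→d4:-→d5:-→d6:-→d7:-→d8:-→d9:H0 -> H0
  + 128.0.0.0/1 (H2) depth=1
  - 128.0.0.0/1 clear@1
  + 57.182.130.96/28 (H1) depth=28
  lookup 57.182.130.98: bits 0011100110110110100000100110 walk d0:H4→d1:-→d2:-→d3:-→d4:-→d5:-→d6:H4→d7:-→d8:-→d9:-→d10:-→d11:-→d12:-→d13:-→d14:-→d15:-→d16:-→d17:-→d18:-→d19:-→d20:-→d21:-→d22:-→d23:-→d24:-→d25:-→d26:-→d27:-→d28:H1 -> H1
  lookup 57.182.130.96: bits 0011100110110110100000100110 walk d0:H4→d1:-→d2:-→d3:-→d4:-→d5:-→d6:H4→d7:-→d8:-→d9:-→d10:-→d11:-→d12:-→d13:-→d14:-→d15:-→d16:-→d17:-→d18:-→d19:-→d20:-→d21:-→d22:-→d23:-→d24:-→d25:-→d26:-→d27:-→d28:H1 -> H1
  lookup 56.0.0.1: bits 0011100 walk d0:H4→d1:-→d2:-→d3:-→d4:-→d5:-→d6:H4→d7:- -> H4
  lookup 57.182.130.101: bits 0011100110110110100000100110 walk d0:H4→d1:-→d2:-→d3:-→d4:-→d5:-→d6:H4→d7:-→d8:-→d9:-→d10:-→d11:-→d12:-→d13:-→d14:-→d15:-→d16:-→d17:-→d18:-→d19:-→d20:-→d21:-→d22:-→d23:-→d24:-→d25:-→d26:-→d27:-→d28:H1 -> H1
  + 166.0.0.0/12 (H3) depth=12
  - 57.182.130.96/28 clear@28
  + 86.135.2.64/26 (H1) depth=26
  - 86.135.2.64/26 clear@26
  + 57.182.130.0/24 (H2) depth=24
  lookup 56.18.82.175: bits 0011100 walk d0:H4→d1:-→d2:-→d3:-→d4:-→d5:-→d6:H4→d7:- -> H4
  + 57.182.130.106/32 (H2) depth=32
  - 86.128.0.0/9 clear@9
  lookup 57.182.130.0: bits 0011100110110110100000100 walk d0:H4→d1:-→d2:-→d3:-→d4:-→d5:-→d6:H4→d7:-→d8:-→d9:-→d10:-→d11:-→d12:-→d13:-→d14:-→d15:-→d16:-→d17:-→d18:-→d19:-→d20:-→d21:-→d22:-→d23:-→d24:H2→d25:- -> H2
  lookup 57.182.130.106: bits 00111001101101101000001001101010 walk d0:H4→d1:-→d2:-→d3:-→d4:-→d5:-→d6:H4→d7:-→d8:-→d9:-→d10:-→d11:-→d12:-→d13:-→d14:-→d15:-→d16:-→d17:-→d18:-→d19:-→d20:-→d21:-→d22:-→d23:-→d24:H2→d25:-→d26:-→d27:-→d28:-→d29:-→d30:-→d31:-→d32:H2 -> H2
  + 69.16.0.0/12 (H3) depth=12
  lookup 56.0.0.1: bits 0011100 walk d0:H4→d1:-→d2:-→d3:-→d4:-→d5:-→d6:H4→d7:- -> H4
  + 86.135.2.111/32 (H1) depth=32
  lookup 56.0.0.6: bits 0011100 walk d0:H4→d1:-→d2:-→d3:-→d4:-→d5:-→d6:H4→d7:- -> H4
  + 86.135.0.0/16 (H4) depth=16
  lookup 57.182.130.3: bits 0011100110110110100000100 walk d0:H4→d1:-→d2:-→d3:-→d4:-→d5:-→d6:H4→d7:-→d8:-→d9:-→d10:-→d11:-→d12:-→d13:-→d14:-→d15:-→d16:-→d17:-→d18:-→d19:-→d20:-→d21:-→d22:-→d23:-→d24:H2→d25:- -> H2
  lookup 86.135.0.210: bits 0101011010000111000000 walk d0:H4→d1:-→d2:-→d3:-→d4:-→d5:-→d6:-→d7:-→d8:-→d9:-→d10:-→d11:-→d12:-→d13:-→d14:-→d15:-→d16:H4→d17:-→d18:-→d19:-→d20:-→d21:-→d22:- -> H4
  - 0.0.0.0/0 clear@0
  + 69.21.206.27/32 (H2) depth=32
  + 57.182.130.0/25 (H3) depth=25
  + 69.21.192.0/20 (H4) depth=20

== LOOKUPS ==
["H0","H4","H0","H4","H0","H1","H1","H4","H1","H4","H2","H2","H4","H4","H2","H4"]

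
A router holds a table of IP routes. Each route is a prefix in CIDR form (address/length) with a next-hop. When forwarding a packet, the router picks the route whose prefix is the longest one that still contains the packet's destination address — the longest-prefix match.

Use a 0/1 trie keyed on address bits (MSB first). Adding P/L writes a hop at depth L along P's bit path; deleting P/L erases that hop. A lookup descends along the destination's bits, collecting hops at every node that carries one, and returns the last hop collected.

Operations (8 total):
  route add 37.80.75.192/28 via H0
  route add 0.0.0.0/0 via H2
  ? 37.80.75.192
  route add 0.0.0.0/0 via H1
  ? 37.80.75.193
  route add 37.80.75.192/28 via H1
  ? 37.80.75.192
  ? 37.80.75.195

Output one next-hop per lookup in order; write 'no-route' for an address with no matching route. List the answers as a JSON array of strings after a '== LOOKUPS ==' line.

Process each operation:
  + 37.80.75.192/28 (H0) depth=28
  + 0.0.0.0/0 (H2) depth=0
  Q 37.80.75.192: descend 0010010101010000010010111100 ; hops seen [H2,H0] ; pick H0
  + 0.0.0.0/0 (H1) depth=0
  Q 37.80.75.193: descend 0010010101010000010010111100 ; hops seen [H1,H0] ; pick H0
  + 37.80.75.192/28 (H1) depth=28
  Q 37.80.75.192: descend 0010010101010000010010111100 ; hops seen [H1,H1] ; pick H1
  Q 37.80.75.195: descend 0010010101010000010010111100 ; hops seen [H1,H1] ; pick H1

== LOOKUPS ==
["H0","H0","H1","H1"]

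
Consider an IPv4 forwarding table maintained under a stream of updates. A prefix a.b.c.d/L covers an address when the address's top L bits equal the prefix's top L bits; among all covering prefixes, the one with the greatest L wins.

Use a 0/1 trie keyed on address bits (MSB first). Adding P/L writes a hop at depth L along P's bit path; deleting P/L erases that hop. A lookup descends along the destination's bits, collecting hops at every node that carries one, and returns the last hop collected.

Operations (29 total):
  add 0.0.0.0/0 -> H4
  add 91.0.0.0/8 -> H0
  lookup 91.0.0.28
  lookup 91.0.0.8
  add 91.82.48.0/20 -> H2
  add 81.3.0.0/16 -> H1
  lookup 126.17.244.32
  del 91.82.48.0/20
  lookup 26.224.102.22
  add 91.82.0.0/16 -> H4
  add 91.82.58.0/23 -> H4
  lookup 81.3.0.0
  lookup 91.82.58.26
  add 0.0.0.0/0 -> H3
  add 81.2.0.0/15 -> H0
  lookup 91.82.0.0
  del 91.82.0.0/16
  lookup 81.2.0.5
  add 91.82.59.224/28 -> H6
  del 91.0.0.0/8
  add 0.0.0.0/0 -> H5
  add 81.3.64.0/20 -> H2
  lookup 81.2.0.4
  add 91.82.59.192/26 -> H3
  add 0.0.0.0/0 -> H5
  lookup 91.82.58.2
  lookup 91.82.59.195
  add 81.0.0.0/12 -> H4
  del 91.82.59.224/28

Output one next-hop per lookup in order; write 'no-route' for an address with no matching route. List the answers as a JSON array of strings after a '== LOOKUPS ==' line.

Process each operation:
  add 0.0.0.0/0 -> H4 at depth 0
  add 91.0.0.0/8 -> H0 at depth 8
  ? 91.0.0.28  path d0:H4→d1:-→d2:-→d3:-→d4:-→d5:-→d6:-→d7:-→d8:H0  best=H0
  ? 91.0.0.8  path d0:H4→d1:-→d2:-→d3:-→d4:-→d5:-→d6:-→d7:-→d8:H0  best=H0
  add 91.82.48.0/20 -> H2 at depth 20
  add 81.3.0.0/16 -> H1 at depth 16
  ? 126.17.244.32  path d0:H4→d1:-→d2:-  best=H4
  - 91.82.48.0/20 clear@20
  ? 26.224.102.22  path d0:H4→d1:-  best=H4
  add 91.82.0.0/16 -> H4 at depth 16
  add 91.82.58.0/23 -> H4 at depth 23
  ? 81.3.0.0  path d0:H4→d1:-→d2:-→d3:-→d4:-→d5:-→d6:-→d7:-→d8:-→d9:-→d10:-→d11:-→d12:-→d13:-→d14:-→d15:-→d16:H1  best=H1
  ? 91.82.58.26  path d0:H4→d1:-→d2:-→d3:-→d4:-→d5:-→d6:-→d7:-→d8:H0→d9:-→d10:-→d11:-→d12:-→d13:-→d14:-→d15:-→d16:H4→d17:-→d18:-→d19:-→d20:-→d21:-→d22:-→d23:H4  best=H4
  add 0.0.0.0/0 -> H3 at depth 0
  add 81.2.0.0/15 -> H0 at depth 15
  ? 91.82.0.0  path d0:H3→d1:-→d2:-→d3:-→d4:-→d5:-→d6:-→d7:-→d8:H0→d9:-→d10:-→d11:-→d12:-→d13:-→d14:-→d15:-→d16:H4→d17:-→d18:-  best=H4
  - 91.82.0.0/16 clear@16
  ? 81.2.0.5  path d0:H3→d1:-→d2:-→d3:-→d4:-→d5:-→d6:-→d7:-→d8:-→d9:-→d10:-→d11:-→d12:-→d13:-→d14:-→d15:H0  best=H0
  add 91.82.59.224/28 -> H6 at depth 28
  - 91.0.0.0/8 clear@8
  add 0.0.0.0/0 -> H5 at depth 0
  add 81.3.64.0/20 -> H2 at depth 20
  ? 81.2.0.4  path d0:H5→d1:-→d2:-→d3:-→d4:-→d5:-→d6:-→d7:-→d8:-→d9:-→d10:-→d11:-→d12:-→d13:-→d14:-→d15:H0  best=H0
  add 91.82.59.192/26 -> H3 at depth 26
  add 0.0.0.0/0 -> H5 at depth 0
  ? 91.82.58.2  path d0:H5→d1:-→d2:-→d3:-→d4:-→d5:-→d6:-→d7:-→d8:-→d9:-→d10:-→d11:-→d12:-→d13:-→d14:-→d15:-→d16:-→d17:-→d18:-→d19:-→d20:-→d21:-→d22:-→d23:H4  best=H4
  ? 91.82.59.195  path d0:H5→d1:-→d2:-→d3:-→d4:-→d5:-→d6:-→d7:-→d8:-→d9:-→d10:-→d11:-→d12:-→d13:-→d14:-→d15:-→d16:-→d17:-→d18:-→d19:-→d20:-→d21:-→d22:-→d23:H4→d24:-→d25:-→d26:H3  best=H3
  add 81.0.0.0/12 -> H4 at depth 12
  - 91.82.59.224/28 clear@28

== LOOKUPS ==
["H0","H0","H4","H4","H1","H4","H4","H0","H0","H4","H3"]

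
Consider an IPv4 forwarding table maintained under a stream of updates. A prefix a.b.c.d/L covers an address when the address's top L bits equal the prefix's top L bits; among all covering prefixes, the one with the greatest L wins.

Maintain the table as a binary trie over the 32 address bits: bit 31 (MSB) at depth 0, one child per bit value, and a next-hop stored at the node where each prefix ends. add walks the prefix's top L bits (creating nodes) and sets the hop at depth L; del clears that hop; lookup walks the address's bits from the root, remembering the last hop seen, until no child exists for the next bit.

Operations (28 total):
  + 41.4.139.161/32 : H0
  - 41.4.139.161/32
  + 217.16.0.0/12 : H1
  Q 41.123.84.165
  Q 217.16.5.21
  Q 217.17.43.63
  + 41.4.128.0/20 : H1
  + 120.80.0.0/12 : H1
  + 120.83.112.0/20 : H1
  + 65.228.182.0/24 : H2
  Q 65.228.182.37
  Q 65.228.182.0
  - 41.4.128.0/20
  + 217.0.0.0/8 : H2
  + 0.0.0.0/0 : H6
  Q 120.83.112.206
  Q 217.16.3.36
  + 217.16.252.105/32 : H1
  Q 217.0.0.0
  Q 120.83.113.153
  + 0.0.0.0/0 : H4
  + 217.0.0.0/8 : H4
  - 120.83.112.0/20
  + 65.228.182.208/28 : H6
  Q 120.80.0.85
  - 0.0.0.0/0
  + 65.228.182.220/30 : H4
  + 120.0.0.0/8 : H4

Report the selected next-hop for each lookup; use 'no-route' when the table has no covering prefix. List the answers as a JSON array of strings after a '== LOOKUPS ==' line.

Apply in order:
  + 41.4.139.161/32 (H0) depth=32
  del 41.4.139.161/32 (clear depth 32)
  + 217.16.0.0/12 (H1) depth=12
  Q 41.123.84.165: descend 001010010 ; hops seen [∅] ; pick no-route
  Q 217.16.5.21: descend 110110010001 ; hops seen [H1] ; pick H1
  Q 217.17.43.63: descend 110110010001 ; hops seen [H1] ; pick H1
  + 41.4.128.0/20 (H1) depth=20
  + 120.80.0.0/12 (H1) depth=12
  + 120.83.112.0/20 (H1) depth=20
  + 65.228.182.0/24 (H2) depth=24
  Q 65.228.182.37: descend 010000011110010010110110 ; hops seen [H2] ; pick H2
  Q 65.228.182.0: descend 010000011110010010110110 ; hops seen [H2] ; pick H2
  del 41.4.128.0/20 (clear depth 20)
  + 217.0.0.0/8 (H2) depth=8
  + 0.0.0.0/0 (H6) depth=0
  Q 120.83.112.206: descend 01111000010100110111 ; hops seen [H6,H1,H1] ; pick H1
  Q 217.16.3.36: descend 110110010001 ; hops seen [H6,H2,H1] ; pick H1
  + 217.16.252.105/32 (H1) depth=32
  Q 217.0.0.0: descend 11011001000 ; hops seen [H6,H2] ; pick H2
  Q 120.83.113.153: descend 01111000010100110111 ; hops seen [H6,H1,H1] ; pick H1
  + 0.0.0.0/0 (H4) depth=0
  + 217.0.0.0/8 (H4) depth=8
  del 120.83.112.0/20 (clear depth 20)
  + 65.228.182.208/28 (H6) depth=28
  Q 120.80.0.85: descend 01111000010100 ; hops seen [H4,H1] ; pick H1
  del 0.0.0.0/0 (clear depth 0)
  + 65.228.182.220/30 (H4) depth=30
  + 120.0.0.0/8 (H4) depth=8

== LOOKUPS ==
["no-route","H1","H1","H2","H2","H1","H1","H2","H1","H1"]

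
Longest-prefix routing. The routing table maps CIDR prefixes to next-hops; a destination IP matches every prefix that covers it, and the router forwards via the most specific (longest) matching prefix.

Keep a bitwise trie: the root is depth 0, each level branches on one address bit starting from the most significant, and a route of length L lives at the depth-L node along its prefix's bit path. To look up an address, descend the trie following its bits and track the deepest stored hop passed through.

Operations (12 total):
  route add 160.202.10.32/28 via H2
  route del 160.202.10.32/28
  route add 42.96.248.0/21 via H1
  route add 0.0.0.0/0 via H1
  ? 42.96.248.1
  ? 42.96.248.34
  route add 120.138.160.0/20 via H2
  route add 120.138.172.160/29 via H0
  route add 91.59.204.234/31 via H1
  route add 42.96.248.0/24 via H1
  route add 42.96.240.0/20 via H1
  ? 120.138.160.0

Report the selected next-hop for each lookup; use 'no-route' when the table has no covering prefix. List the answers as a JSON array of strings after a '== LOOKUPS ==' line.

Apply in order:
  add 160.202.10.32/28 -> H2 at depth 28
  del 160.202.10.32/28 (clear depth 28)
  add 42.96.248.0/21 -> H1 at depth 21
  add 0.0.0.0/0 -> H1 at depth 0
  Q 42.96.248.1: descend 001010100110000011111 ; hops seen [H1,H1] ; pick H1
  Q 42.96.248.34: descend 001010100110000011111 ; hops seen [H1,H1] ; pick H1
  add 120.138.160.0/20 -> H2 at depth 20
  add 120.138.172.160/29 -> H0 at depth 29
  add 91.59.204.234/31 -> H1 at depth 31
  add 42.96.248.0/24 -> H1 at depth 24
  add 42.96.240.0/20 -> H1 at depth 20
  Q 120.138.160.0: descend 01111000100010101010 ; hops seen [H1,H2] ; pick H2

== LOOKUPS ==
["H1","H1","H2"]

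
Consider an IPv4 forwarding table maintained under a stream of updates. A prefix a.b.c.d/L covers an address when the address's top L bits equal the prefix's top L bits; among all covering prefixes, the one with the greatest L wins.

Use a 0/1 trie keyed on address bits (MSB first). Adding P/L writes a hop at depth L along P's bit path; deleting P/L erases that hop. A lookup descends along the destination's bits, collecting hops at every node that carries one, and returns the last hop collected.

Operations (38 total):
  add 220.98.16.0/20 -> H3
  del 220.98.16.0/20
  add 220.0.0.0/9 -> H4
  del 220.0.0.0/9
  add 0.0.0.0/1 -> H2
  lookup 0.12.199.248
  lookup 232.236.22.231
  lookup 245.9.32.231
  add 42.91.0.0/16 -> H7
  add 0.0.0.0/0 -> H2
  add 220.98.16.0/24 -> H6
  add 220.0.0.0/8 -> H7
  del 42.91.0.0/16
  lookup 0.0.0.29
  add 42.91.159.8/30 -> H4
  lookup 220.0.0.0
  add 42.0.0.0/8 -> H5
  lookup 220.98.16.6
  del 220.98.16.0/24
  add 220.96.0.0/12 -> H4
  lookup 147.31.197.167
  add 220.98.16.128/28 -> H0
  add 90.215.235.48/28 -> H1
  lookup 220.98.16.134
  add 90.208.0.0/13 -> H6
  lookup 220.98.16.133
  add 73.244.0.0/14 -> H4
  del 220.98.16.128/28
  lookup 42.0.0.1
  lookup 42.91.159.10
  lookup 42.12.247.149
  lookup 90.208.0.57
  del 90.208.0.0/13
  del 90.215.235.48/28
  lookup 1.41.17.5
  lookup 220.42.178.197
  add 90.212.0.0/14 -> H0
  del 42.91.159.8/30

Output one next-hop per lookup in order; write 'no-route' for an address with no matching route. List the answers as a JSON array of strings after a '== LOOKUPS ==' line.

Apply in order:
  add 220.98.16.0/20 -> H3 at depth 20
  - 220.98.16.0/20 clear@20
  add 220.0.0.0/9 -> H4 at depth 9
  - 220.0.0.0/9 clear@9
  add 0.0.0.0/1 -> H2 at depth 1
  Q 0.12.199.248: descend 0 ; hops seen [H2] ; pick H2
  Q 232.236.22.231: descend 11 ; hops seen [∅] ; pick no-route
  Q 245.9.32.231: descend 11 ; hops seen [∅] ; pick no-route
  add 42.91.0.0/16 -> H7 at depth 16
  add 0.0.0.0/0 -> H2 at depth 0
  add 220.98.16.0/24 -> H6 at depth 24
  add 220.0.0.0/8 -> H7 at depth 8
  - 42.91.0.0/16 clear@16
  Q 0.0.0.29: descend 00 ; hops seen [H2,H2] ; pick H2
  add 42.91.159.8/30 -> H4 at depth 30
  Q 220.0.0.0: descend 110111000 ; hops seen [H2,H7] ; pick H7
  add 42.0.0.0/8 -> H5 at depth 8
  Q 220.98.16.6: descend 110111000110001000010000 ; hops seen [H2,H7,H6] ; pick H6
  - 220.98.16.0/24 clear@24
  add 220.96.0.0/12 -> H4 at depth 12
  Q 147.31.197.167: descend 1 ; hops seen [H2] ; pick H2
  add 220.98.16.128/28 -> H0 at depth 28
  add 90.215.235.48/28 -> H1 at depth 28
  Q 220.98.16.134: descend 1101110001100010000100001000 ; hops seen [H2,H7,H4,H0] ; pick H0
  add 90.208.0.0/13 -> H6 at depth 13
  Q 220.98.16.133: descend 1101110001100010000100001000 ; hops seen [H2,H7,H4,H0] ; pick H0
  add 73.244.0.0/14 -> H4 at depth 14
  - 220.98.16.128/28 clear@28
  Q 42.0.0.1: descend 001010100 ; hops seen [H2,H2,H5] ; pick H5
  Q 42.91.159.10: descend 001010100101101110011111000010 ; hops seen [H2,H2,H5,H4] ; pick H4
  Q 42.12.247.149: descend 001010100 ; hops seen [H2,H2,H5] ; pick H5
  Q 90.208.0.57: descend 0101101011010 ; hops seen [H2,H2,H6] ; pick H6
  - 90.208.0.0/13 clear@13
  - 90.215.235.48/28 clear@28
  Q 1.41.17.5: descend 00 ; hops seen [H2,H2] ; pick H2
  Q 220.42.178.197: descend 110111000 ; hops seen [H2,H7] ; pick H7
  add 90.212.0.0/14 -> H0 at depth 14
  - 42.91.159.8/30 clear@30

== LOOKUPS ==
["H2","no-route","no-route","H2","H7","H6","H2","H0","H0","H5","H4","H5","H6","H2","H7"]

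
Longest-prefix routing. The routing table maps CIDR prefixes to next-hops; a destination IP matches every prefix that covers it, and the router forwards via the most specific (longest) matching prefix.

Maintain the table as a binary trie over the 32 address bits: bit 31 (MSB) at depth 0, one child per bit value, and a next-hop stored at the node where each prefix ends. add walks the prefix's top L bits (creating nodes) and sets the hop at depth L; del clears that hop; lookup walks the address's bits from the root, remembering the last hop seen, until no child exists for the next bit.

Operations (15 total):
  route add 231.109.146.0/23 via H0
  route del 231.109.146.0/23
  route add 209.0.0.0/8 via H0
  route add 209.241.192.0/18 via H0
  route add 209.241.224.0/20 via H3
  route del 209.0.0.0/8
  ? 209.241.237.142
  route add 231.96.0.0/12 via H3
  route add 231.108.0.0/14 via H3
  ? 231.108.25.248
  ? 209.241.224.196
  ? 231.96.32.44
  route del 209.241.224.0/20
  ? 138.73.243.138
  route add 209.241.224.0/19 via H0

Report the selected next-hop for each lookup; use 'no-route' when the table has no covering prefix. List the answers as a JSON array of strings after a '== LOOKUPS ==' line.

Process each operation:
  + 231.109.146.0/23 (H0) depth=23
  del 231.109.146.0/23 (clear depth 23)
  + 209.0.0.0/8 (H0) depth=8
  + 209.241.192.0/18 (H0) depth=18
  + 209.241.224.0/20 (H3) depth=20
  del 209.0.0.0/8 (clear depth 8)
  lookup 209.241.237.142: bits 11010001111100011110 walk d0:-→d1:-→d2:-→d3:-→d4:-→d5:-→d6:-→d7:-→d8:-→d9:-→d10:-→d11:-→d12:-→d13:-→d14:-→d15:-→d16:-→d17:-→d18:H0→d19:-→d20:H3 -> H3
  + 231.96.0.0/12 (H3) depth=12
  + 231.108.0.0/14 (H3) depth=14
  lookup 231.108.25.248: bits 111001110110110 walk d0:-→d1:-→d2:-→d3:-→d4:-→d5:-→d6:-→d7:-→d8:-→d9:-→d10:-→d11:-→d12:H3→d13:-→d14:H3→d15:- -> H3
  lookup 209.241.224.196: bits 11010001111100011110 walk d0:-→d1:-→d2:-→d3:-→d4:-→d5:-→d6:-→d7:-→d8:-→d9:-→d10:-→d11:-→d12:-→d13:-→d14:-→d15:-→d16:-→d17:-→d18:H0→d19:-→d20:H3 -> H3
  lookup 231.96.32.44: bits 111001110110 walk d0:-→d1:-→d2:-→d3:-→d4:-→d5:-→d6:-→d7:-→d8:-→d9:-→d10:-→d11:-→d12:H3 -> H3
  del 209.241.224.0/20 (clear depth 20)
  lookup 138.73.243.138: bits 1 walk d0:-→d1:- -> no-route
  + 209.241.224.0/19 (H0) depth=19

== LOOKUPS ==
["H3","H3","H3","H3","no-route"]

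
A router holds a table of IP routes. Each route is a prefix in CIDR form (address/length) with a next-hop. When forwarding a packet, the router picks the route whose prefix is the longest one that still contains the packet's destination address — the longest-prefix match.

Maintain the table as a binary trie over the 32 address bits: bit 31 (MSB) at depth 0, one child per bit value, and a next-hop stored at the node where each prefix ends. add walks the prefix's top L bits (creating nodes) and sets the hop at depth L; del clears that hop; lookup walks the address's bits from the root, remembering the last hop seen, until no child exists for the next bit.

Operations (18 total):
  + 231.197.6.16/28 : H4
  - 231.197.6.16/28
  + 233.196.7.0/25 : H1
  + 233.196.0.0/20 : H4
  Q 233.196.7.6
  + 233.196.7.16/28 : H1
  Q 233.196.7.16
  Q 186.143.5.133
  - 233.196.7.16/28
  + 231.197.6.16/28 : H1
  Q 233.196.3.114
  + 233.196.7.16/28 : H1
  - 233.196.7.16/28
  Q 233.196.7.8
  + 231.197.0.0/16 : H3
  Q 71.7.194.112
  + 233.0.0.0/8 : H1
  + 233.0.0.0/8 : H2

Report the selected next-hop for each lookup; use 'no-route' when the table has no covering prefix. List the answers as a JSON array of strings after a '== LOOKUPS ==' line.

Trace:
  + 231.197.6.16/28 (H4) depth=28
  del 231.197.6.16/28 (clear depth 28)
  + 233.196.7.0/25 (H1) depth=25
  + 233.196.0.0/20 (H4) depth=20
  lookup 233.196.7.6: bits 1110100111000100000001110 walk d0:-→d1:-→d2:-→d3:-→d4:-→d5:-→d6:-→d7:-→d8:-→d9:-→d10:-→d11:-→d12:-→d13:-→d14:-→d15:-→d16:-→d17:-→d18:-→d19:-→d20:H4→d21:-→d22:-→d23:-→d24:-→d25:H1 -> H1
  + 233.196.7.16/28 (H1) depth=28
  lookup 233.196.7.16: bits 1110100111000100000001110001 walk d0:-→d1:-→d2:-→d3:-→d4:-→d5:-→d6:-→d7:-→d8:-→d9:-→d10:-→d11:-→d12:-→d13:-→d14:-→d15:-→d16:-→d17:-→d18:-→d19:-→d20:H4→d21:-→d22:-→d23:-→d24:-→d25:H1→d26:-→d27:-→d28:H1 -> H1
  lookup 186.143.5.133: bits 1 walk d0:-→d1:- -> no-route
  del 233.196.7.16/28 (clear depth 28)
  + 231.197.6.16/28 (H1) depth=28
  lookup 233.196.3.114: bits 111010011100010000000 walk d0:-→d1:-→d2:-→d3:-→d4:-→d5:-→d6:-→d7:-→d8:-→d9:-→d10:-→d11:-→d12:-→d13:-→d14:-→d15:-→d16:-→d17:-→d18:-→d19:-→d20:H4→d21:- -> H4
  + 233.196.7.16/28 (H1) depth=28
  del 233.196.7.16/28 (clear depth 28)
  lookup 233.196.7.8: bits 111010011100010000000111000 walk d0:-→d1:-→d2:-→d3:-→d4:-→d5:-→d6:-→d7:-→d8:-→d9:-→d10:-→d11:-→d12:-→d13:-→d14:-→d15:-→d16:-→d17:-→d18:-→d19:-→d20:H4→d21:-→d22:-→d23:-→d24:-→d25:H1→d26:-→d27:- -> H1
  + 231.197.0.0/16 (H3) depth=16
  lookup 71.7.194.112: bits ε walk d0:- -> no-route
  + 233.0.0.0/8 (H1) depth=8
  + 233.0.0.0/8 (H2) depth=8

== LOOKUPS ==
["H1","H1","no-route","H4","H1","no-route"]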